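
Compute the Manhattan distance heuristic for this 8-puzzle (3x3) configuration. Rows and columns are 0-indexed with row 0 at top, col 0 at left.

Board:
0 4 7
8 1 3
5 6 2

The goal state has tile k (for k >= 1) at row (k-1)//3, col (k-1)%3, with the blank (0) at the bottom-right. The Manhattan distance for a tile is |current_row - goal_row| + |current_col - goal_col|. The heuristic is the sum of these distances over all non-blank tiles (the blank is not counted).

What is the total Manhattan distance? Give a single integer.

Answer: 18

Derivation:
Tile 4: (0,1)->(1,0) = 2
Tile 7: (0,2)->(2,0) = 4
Tile 8: (1,0)->(2,1) = 2
Tile 1: (1,1)->(0,0) = 2
Tile 3: (1,2)->(0,2) = 1
Tile 5: (2,0)->(1,1) = 2
Tile 6: (2,1)->(1,2) = 2
Tile 2: (2,2)->(0,1) = 3
Sum: 2 + 4 + 2 + 2 + 1 + 2 + 2 + 3 = 18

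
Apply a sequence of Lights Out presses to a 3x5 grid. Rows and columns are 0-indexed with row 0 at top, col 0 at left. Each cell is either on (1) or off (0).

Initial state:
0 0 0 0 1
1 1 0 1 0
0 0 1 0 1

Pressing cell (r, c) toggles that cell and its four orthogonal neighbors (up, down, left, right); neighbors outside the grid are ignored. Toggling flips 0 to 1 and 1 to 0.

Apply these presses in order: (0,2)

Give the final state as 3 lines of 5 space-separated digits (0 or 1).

Answer: 0 1 1 1 1
1 1 1 1 0
0 0 1 0 1

Derivation:
After press 1 at (0,2):
0 1 1 1 1
1 1 1 1 0
0 0 1 0 1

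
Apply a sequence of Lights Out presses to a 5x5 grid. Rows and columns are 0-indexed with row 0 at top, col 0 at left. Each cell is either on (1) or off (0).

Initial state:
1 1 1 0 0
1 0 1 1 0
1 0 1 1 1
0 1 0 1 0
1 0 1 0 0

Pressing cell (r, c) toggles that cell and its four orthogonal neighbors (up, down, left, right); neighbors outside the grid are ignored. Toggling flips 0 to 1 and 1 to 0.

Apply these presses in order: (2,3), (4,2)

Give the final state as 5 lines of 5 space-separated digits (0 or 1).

After press 1 at (2,3):
1 1 1 0 0
1 0 1 0 0
1 0 0 0 0
0 1 0 0 0
1 0 1 0 0

After press 2 at (4,2):
1 1 1 0 0
1 0 1 0 0
1 0 0 0 0
0 1 1 0 0
1 1 0 1 0

Answer: 1 1 1 0 0
1 0 1 0 0
1 0 0 0 0
0 1 1 0 0
1 1 0 1 0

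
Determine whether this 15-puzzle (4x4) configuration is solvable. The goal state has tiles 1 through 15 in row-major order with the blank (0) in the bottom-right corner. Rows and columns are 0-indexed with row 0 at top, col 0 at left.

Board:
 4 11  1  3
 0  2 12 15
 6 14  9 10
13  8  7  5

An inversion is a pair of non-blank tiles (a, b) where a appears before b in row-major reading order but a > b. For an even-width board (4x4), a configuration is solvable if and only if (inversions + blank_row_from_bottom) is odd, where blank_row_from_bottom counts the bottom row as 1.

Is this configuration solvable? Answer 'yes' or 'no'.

Answer: yes

Derivation:
Inversions: 46
Blank is in row 1 (0-indexed from top), which is row 3 counting from the bottom (bottom = 1).
46 + 3 = 49, which is odd, so the puzzle is solvable.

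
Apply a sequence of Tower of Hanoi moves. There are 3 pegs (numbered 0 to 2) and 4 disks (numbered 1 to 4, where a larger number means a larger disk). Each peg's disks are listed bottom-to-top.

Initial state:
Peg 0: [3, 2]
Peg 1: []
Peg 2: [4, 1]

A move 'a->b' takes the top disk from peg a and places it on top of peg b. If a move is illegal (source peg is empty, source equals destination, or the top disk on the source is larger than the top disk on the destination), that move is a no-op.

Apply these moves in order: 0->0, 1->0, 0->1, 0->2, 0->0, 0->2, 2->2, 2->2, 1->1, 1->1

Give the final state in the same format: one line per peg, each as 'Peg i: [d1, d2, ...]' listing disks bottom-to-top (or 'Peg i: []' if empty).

Answer: Peg 0: [3]
Peg 1: [2]
Peg 2: [4, 1]

Derivation:
After move 1 (0->0):
Peg 0: [3, 2]
Peg 1: []
Peg 2: [4, 1]

After move 2 (1->0):
Peg 0: [3, 2]
Peg 1: []
Peg 2: [4, 1]

After move 3 (0->1):
Peg 0: [3]
Peg 1: [2]
Peg 2: [4, 1]

After move 4 (0->2):
Peg 0: [3]
Peg 1: [2]
Peg 2: [4, 1]

After move 5 (0->0):
Peg 0: [3]
Peg 1: [2]
Peg 2: [4, 1]

After move 6 (0->2):
Peg 0: [3]
Peg 1: [2]
Peg 2: [4, 1]

After move 7 (2->2):
Peg 0: [3]
Peg 1: [2]
Peg 2: [4, 1]

After move 8 (2->2):
Peg 0: [3]
Peg 1: [2]
Peg 2: [4, 1]

After move 9 (1->1):
Peg 0: [3]
Peg 1: [2]
Peg 2: [4, 1]

After move 10 (1->1):
Peg 0: [3]
Peg 1: [2]
Peg 2: [4, 1]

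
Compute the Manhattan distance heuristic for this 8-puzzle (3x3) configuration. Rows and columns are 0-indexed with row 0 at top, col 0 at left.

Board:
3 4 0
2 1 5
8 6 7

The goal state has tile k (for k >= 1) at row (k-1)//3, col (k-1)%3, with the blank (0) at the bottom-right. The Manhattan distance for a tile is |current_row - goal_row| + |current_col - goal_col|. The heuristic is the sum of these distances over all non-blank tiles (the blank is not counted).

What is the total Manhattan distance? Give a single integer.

Answer: 14

Derivation:
Tile 3: (0,0)->(0,2) = 2
Tile 4: (0,1)->(1,0) = 2
Tile 2: (1,0)->(0,1) = 2
Tile 1: (1,1)->(0,0) = 2
Tile 5: (1,2)->(1,1) = 1
Tile 8: (2,0)->(2,1) = 1
Tile 6: (2,1)->(1,2) = 2
Tile 7: (2,2)->(2,0) = 2
Sum: 2 + 2 + 2 + 2 + 1 + 1 + 2 + 2 = 14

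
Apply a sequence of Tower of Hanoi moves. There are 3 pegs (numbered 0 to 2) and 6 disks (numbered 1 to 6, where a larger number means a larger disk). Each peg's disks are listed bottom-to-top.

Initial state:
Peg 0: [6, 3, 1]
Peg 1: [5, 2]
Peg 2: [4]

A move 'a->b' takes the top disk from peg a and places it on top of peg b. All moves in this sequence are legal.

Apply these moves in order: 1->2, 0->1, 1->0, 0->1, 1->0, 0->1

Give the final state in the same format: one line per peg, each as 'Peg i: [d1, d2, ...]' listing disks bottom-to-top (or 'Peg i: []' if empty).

Answer: Peg 0: [6, 3]
Peg 1: [5, 1]
Peg 2: [4, 2]

Derivation:
After move 1 (1->2):
Peg 0: [6, 3, 1]
Peg 1: [5]
Peg 2: [4, 2]

After move 2 (0->1):
Peg 0: [6, 3]
Peg 1: [5, 1]
Peg 2: [4, 2]

After move 3 (1->0):
Peg 0: [6, 3, 1]
Peg 1: [5]
Peg 2: [4, 2]

After move 4 (0->1):
Peg 0: [6, 3]
Peg 1: [5, 1]
Peg 2: [4, 2]

After move 5 (1->0):
Peg 0: [6, 3, 1]
Peg 1: [5]
Peg 2: [4, 2]

After move 6 (0->1):
Peg 0: [6, 3]
Peg 1: [5, 1]
Peg 2: [4, 2]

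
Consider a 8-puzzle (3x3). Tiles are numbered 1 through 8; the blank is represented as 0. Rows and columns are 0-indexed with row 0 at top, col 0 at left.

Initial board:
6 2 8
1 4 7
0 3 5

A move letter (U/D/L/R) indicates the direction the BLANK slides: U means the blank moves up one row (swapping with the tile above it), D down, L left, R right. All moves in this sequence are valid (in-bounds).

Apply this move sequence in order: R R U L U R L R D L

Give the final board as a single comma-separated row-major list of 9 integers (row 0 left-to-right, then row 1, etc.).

Answer: 6, 8, 4, 1, 0, 2, 3, 5, 7

Derivation:
After move 1 (R):
6 2 8
1 4 7
3 0 5

After move 2 (R):
6 2 8
1 4 7
3 5 0

After move 3 (U):
6 2 8
1 4 0
3 5 7

After move 4 (L):
6 2 8
1 0 4
3 5 7

After move 5 (U):
6 0 8
1 2 4
3 5 7

After move 6 (R):
6 8 0
1 2 4
3 5 7

After move 7 (L):
6 0 8
1 2 4
3 5 7

After move 8 (R):
6 8 0
1 2 4
3 5 7

After move 9 (D):
6 8 4
1 2 0
3 5 7

After move 10 (L):
6 8 4
1 0 2
3 5 7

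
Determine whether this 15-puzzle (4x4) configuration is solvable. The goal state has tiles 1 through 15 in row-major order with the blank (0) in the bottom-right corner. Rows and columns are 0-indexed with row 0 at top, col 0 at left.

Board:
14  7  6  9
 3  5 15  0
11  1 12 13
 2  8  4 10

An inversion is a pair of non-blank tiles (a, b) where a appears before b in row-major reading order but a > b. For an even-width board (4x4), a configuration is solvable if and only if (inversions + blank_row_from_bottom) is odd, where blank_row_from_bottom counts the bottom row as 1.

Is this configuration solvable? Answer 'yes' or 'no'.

Answer: no

Derivation:
Inversions: 57
Blank is in row 1 (0-indexed from top), which is row 3 counting from the bottom (bottom = 1).
57 + 3 = 60, which is even, so the puzzle is not solvable.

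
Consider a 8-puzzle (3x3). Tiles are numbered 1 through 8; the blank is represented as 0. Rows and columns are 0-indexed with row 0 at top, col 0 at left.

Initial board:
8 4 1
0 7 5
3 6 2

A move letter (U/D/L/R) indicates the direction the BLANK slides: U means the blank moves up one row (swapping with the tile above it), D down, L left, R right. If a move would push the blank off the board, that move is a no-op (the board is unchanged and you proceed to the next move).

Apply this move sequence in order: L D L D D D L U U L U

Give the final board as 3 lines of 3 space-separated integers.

After move 1 (L):
8 4 1
0 7 5
3 6 2

After move 2 (D):
8 4 1
3 7 5
0 6 2

After move 3 (L):
8 4 1
3 7 5
0 6 2

After move 4 (D):
8 4 1
3 7 5
0 6 2

After move 5 (D):
8 4 1
3 7 5
0 6 2

After move 6 (D):
8 4 1
3 7 5
0 6 2

After move 7 (L):
8 4 1
3 7 5
0 6 2

After move 8 (U):
8 4 1
0 7 5
3 6 2

After move 9 (U):
0 4 1
8 7 5
3 6 2

After move 10 (L):
0 4 1
8 7 5
3 6 2

After move 11 (U):
0 4 1
8 7 5
3 6 2

Answer: 0 4 1
8 7 5
3 6 2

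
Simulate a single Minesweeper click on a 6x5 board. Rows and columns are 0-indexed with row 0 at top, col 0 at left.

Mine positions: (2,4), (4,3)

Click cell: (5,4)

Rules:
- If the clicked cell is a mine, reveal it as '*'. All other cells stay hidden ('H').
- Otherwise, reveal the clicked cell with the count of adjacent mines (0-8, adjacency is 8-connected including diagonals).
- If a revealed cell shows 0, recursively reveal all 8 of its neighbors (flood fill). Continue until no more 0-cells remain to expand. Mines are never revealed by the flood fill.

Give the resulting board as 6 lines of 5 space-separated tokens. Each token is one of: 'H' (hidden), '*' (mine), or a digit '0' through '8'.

H H H H H
H H H H H
H H H H H
H H H H H
H H H H H
H H H H 1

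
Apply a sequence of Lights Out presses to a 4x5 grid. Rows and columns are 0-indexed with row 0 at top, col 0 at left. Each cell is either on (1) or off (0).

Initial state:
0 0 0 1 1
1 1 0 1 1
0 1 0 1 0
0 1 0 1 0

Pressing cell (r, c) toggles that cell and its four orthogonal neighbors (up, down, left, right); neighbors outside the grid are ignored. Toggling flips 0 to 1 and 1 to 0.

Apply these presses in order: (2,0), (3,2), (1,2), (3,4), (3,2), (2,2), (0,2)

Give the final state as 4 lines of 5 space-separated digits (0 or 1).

After press 1 at (2,0):
0 0 0 1 1
0 1 0 1 1
1 0 0 1 0
1 1 0 1 0

After press 2 at (3,2):
0 0 0 1 1
0 1 0 1 1
1 0 1 1 0
1 0 1 0 0

After press 3 at (1,2):
0 0 1 1 1
0 0 1 0 1
1 0 0 1 0
1 0 1 0 0

After press 4 at (3,4):
0 0 1 1 1
0 0 1 0 1
1 0 0 1 1
1 0 1 1 1

After press 5 at (3,2):
0 0 1 1 1
0 0 1 0 1
1 0 1 1 1
1 1 0 0 1

After press 6 at (2,2):
0 0 1 1 1
0 0 0 0 1
1 1 0 0 1
1 1 1 0 1

After press 7 at (0,2):
0 1 0 0 1
0 0 1 0 1
1 1 0 0 1
1 1 1 0 1

Answer: 0 1 0 0 1
0 0 1 0 1
1 1 0 0 1
1 1 1 0 1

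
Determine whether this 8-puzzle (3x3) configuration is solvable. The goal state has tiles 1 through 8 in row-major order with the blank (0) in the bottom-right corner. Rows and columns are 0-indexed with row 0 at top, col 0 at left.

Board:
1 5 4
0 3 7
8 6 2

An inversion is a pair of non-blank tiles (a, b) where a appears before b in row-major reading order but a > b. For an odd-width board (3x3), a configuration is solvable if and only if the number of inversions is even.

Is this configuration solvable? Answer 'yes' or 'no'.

Inversions (pairs i<j in row-major order where tile[i] > tile[j] > 0): 11
11 is odd, so the puzzle is not solvable.

Answer: no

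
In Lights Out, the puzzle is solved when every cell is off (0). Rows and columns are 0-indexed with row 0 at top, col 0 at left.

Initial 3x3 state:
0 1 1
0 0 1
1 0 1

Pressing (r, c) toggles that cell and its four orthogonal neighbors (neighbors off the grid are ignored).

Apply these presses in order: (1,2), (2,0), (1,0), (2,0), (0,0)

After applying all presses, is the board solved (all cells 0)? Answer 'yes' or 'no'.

Answer: yes

Derivation:
After press 1 at (1,2):
0 1 0
0 1 0
1 0 0

After press 2 at (2,0):
0 1 0
1 1 0
0 1 0

After press 3 at (1,0):
1 1 0
0 0 0
1 1 0

After press 4 at (2,0):
1 1 0
1 0 0
0 0 0

After press 5 at (0,0):
0 0 0
0 0 0
0 0 0

Lights still on: 0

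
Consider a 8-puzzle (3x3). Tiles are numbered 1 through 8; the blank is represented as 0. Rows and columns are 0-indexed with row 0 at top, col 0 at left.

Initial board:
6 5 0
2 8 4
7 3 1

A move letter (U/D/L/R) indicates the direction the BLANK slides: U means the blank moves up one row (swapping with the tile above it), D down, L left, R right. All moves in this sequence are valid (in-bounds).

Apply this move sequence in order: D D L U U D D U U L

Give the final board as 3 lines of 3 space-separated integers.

Answer: 0 6 4
2 5 1
7 8 3

Derivation:
After move 1 (D):
6 5 4
2 8 0
7 3 1

After move 2 (D):
6 5 4
2 8 1
7 3 0

After move 3 (L):
6 5 4
2 8 1
7 0 3

After move 4 (U):
6 5 4
2 0 1
7 8 3

After move 5 (U):
6 0 4
2 5 1
7 8 3

After move 6 (D):
6 5 4
2 0 1
7 8 3

After move 7 (D):
6 5 4
2 8 1
7 0 3

After move 8 (U):
6 5 4
2 0 1
7 8 3

After move 9 (U):
6 0 4
2 5 1
7 8 3

After move 10 (L):
0 6 4
2 5 1
7 8 3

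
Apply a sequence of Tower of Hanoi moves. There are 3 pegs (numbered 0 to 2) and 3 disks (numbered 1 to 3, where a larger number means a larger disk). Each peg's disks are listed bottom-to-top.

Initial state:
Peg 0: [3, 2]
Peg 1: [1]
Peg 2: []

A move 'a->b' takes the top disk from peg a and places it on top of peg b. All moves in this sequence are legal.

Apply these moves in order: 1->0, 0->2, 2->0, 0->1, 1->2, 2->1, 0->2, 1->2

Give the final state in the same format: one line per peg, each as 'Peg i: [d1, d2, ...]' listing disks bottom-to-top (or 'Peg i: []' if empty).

Answer: Peg 0: [3]
Peg 1: []
Peg 2: [2, 1]

Derivation:
After move 1 (1->0):
Peg 0: [3, 2, 1]
Peg 1: []
Peg 2: []

After move 2 (0->2):
Peg 0: [3, 2]
Peg 1: []
Peg 2: [1]

After move 3 (2->0):
Peg 0: [3, 2, 1]
Peg 1: []
Peg 2: []

After move 4 (0->1):
Peg 0: [3, 2]
Peg 1: [1]
Peg 2: []

After move 5 (1->2):
Peg 0: [3, 2]
Peg 1: []
Peg 2: [1]

After move 6 (2->1):
Peg 0: [3, 2]
Peg 1: [1]
Peg 2: []

After move 7 (0->2):
Peg 0: [3]
Peg 1: [1]
Peg 2: [2]

After move 8 (1->2):
Peg 0: [3]
Peg 1: []
Peg 2: [2, 1]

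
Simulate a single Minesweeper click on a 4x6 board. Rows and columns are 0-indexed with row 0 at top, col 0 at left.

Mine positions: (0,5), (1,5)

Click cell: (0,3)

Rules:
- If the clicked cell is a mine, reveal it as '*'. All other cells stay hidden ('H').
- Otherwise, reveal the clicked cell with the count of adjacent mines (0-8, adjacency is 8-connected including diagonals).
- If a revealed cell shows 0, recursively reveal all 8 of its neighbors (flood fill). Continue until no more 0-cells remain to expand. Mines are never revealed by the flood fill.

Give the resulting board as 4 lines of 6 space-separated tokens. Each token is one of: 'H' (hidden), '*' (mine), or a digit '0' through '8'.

0 0 0 0 2 H
0 0 0 0 2 H
0 0 0 0 1 1
0 0 0 0 0 0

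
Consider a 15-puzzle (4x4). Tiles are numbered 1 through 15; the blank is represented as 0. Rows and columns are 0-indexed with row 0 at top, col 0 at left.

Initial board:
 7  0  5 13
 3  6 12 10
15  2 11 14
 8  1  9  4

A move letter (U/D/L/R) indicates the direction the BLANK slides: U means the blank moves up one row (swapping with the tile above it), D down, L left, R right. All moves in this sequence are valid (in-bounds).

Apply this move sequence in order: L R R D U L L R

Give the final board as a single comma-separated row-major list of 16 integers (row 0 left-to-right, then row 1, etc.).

Answer: 7, 0, 5, 13, 3, 6, 12, 10, 15, 2, 11, 14, 8, 1, 9, 4

Derivation:
After move 1 (L):
 0  7  5 13
 3  6 12 10
15  2 11 14
 8  1  9  4

After move 2 (R):
 7  0  5 13
 3  6 12 10
15  2 11 14
 8  1  9  4

After move 3 (R):
 7  5  0 13
 3  6 12 10
15  2 11 14
 8  1  9  4

After move 4 (D):
 7  5 12 13
 3  6  0 10
15  2 11 14
 8  1  9  4

After move 5 (U):
 7  5  0 13
 3  6 12 10
15  2 11 14
 8  1  9  4

After move 6 (L):
 7  0  5 13
 3  6 12 10
15  2 11 14
 8  1  9  4

After move 7 (L):
 0  7  5 13
 3  6 12 10
15  2 11 14
 8  1  9  4

After move 8 (R):
 7  0  5 13
 3  6 12 10
15  2 11 14
 8  1  9  4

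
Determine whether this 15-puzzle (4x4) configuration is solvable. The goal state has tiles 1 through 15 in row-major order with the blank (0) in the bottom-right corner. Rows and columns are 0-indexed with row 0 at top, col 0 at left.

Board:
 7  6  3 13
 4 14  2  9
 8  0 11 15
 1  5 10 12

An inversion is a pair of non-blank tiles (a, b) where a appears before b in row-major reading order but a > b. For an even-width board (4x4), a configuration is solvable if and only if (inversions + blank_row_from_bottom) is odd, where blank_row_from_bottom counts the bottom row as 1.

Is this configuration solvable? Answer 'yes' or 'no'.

Answer: yes

Derivation:
Inversions: 45
Blank is in row 2 (0-indexed from top), which is row 2 counting from the bottom (bottom = 1).
45 + 2 = 47, which is odd, so the puzzle is solvable.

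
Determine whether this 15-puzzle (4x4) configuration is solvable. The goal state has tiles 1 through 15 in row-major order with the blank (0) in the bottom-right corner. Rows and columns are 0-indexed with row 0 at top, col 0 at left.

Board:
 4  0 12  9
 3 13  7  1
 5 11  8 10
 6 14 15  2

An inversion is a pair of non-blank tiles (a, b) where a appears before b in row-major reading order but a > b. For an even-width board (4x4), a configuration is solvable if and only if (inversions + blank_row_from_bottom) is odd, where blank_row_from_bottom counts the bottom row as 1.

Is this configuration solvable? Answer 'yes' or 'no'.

Answer: no

Derivation:
Inversions: 46
Blank is in row 0 (0-indexed from top), which is row 4 counting from the bottom (bottom = 1).
46 + 4 = 50, which is even, so the puzzle is not solvable.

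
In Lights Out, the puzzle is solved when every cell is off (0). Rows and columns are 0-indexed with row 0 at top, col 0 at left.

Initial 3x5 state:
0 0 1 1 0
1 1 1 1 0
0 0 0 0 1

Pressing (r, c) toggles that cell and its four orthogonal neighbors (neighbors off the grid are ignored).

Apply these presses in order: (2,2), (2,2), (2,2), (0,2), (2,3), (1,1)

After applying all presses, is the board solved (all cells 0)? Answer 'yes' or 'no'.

Answer: yes

Derivation:
After press 1 at (2,2):
0 0 1 1 0
1 1 0 1 0
0 1 1 1 1

After press 2 at (2,2):
0 0 1 1 0
1 1 1 1 0
0 0 0 0 1

After press 3 at (2,2):
0 0 1 1 0
1 1 0 1 0
0 1 1 1 1

After press 4 at (0,2):
0 1 0 0 0
1 1 1 1 0
0 1 1 1 1

After press 5 at (2,3):
0 1 0 0 0
1 1 1 0 0
0 1 0 0 0

After press 6 at (1,1):
0 0 0 0 0
0 0 0 0 0
0 0 0 0 0

Lights still on: 0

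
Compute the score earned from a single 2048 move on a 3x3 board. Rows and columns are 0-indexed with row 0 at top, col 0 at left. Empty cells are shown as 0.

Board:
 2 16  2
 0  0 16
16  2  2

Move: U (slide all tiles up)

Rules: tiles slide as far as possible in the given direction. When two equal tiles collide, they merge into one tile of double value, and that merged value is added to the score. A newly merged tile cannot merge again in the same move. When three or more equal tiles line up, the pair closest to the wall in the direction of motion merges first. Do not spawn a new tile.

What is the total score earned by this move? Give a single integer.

Slide up:
col 0: [2, 0, 16] -> [2, 16, 0]  score +0 (running 0)
col 1: [16, 0, 2] -> [16, 2, 0]  score +0 (running 0)
col 2: [2, 16, 2] -> [2, 16, 2]  score +0 (running 0)
Board after move:
 2 16  2
16  2 16
 0  0  2

Answer: 0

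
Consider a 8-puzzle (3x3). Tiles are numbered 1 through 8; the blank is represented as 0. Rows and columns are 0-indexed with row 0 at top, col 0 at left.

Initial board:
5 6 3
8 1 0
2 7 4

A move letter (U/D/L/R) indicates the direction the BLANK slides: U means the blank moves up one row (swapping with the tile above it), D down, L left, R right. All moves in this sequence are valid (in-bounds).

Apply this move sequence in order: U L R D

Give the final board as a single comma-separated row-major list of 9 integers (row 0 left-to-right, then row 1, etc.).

After move 1 (U):
5 6 0
8 1 3
2 7 4

After move 2 (L):
5 0 6
8 1 3
2 7 4

After move 3 (R):
5 6 0
8 1 3
2 7 4

After move 4 (D):
5 6 3
8 1 0
2 7 4

Answer: 5, 6, 3, 8, 1, 0, 2, 7, 4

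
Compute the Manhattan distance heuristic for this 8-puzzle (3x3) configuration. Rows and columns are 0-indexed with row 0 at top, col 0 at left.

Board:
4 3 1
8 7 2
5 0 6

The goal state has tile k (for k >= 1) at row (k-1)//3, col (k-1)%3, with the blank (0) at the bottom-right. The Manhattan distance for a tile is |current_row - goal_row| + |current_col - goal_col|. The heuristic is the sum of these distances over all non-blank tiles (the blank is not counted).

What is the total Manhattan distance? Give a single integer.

Tile 4: (0,0)->(1,0) = 1
Tile 3: (0,1)->(0,2) = 1
Tile 1: (0,2)->(0,0) = 2
Tile 8: (1,0)->(2,1) = 2
Tile 7: (1,1)->(2,0) = 2
Tile 2: (1,2)->(0,1) = 2
Tile 5: (2,0)->(1,1) = 2
Tile 6: (2,2)->(1,2) = 1
Sum: 1 + 1 + 2 + 2 + 2 + 2 + 2 + 1 = 13

Answer: 13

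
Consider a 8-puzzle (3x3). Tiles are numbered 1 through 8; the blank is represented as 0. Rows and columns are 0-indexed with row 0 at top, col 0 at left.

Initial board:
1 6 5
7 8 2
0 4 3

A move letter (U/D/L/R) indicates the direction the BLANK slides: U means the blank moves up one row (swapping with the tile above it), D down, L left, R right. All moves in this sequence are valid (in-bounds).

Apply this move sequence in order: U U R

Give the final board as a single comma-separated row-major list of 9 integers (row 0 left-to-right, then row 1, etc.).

After move 1 (U):
1 6 5
0 8 2
7 4 3

After move 2 (U):
0 6 5
1 8 2
7 4 3

After move 3 (R):
6 0 5
1 8 2
7 4 3

Answer: 6, 0, 5, 1, 8, 2, 7, 4, 3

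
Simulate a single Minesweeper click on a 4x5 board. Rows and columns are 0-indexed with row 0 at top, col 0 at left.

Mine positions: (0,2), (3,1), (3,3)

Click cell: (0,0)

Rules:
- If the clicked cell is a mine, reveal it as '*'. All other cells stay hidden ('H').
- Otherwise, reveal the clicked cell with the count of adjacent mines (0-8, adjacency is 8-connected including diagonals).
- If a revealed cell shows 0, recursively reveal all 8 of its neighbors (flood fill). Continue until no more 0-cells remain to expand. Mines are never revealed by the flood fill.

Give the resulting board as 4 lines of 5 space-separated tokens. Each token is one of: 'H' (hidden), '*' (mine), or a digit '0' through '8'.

0 1 H H H
0 1 H H H
1 1 H H H
H H H H H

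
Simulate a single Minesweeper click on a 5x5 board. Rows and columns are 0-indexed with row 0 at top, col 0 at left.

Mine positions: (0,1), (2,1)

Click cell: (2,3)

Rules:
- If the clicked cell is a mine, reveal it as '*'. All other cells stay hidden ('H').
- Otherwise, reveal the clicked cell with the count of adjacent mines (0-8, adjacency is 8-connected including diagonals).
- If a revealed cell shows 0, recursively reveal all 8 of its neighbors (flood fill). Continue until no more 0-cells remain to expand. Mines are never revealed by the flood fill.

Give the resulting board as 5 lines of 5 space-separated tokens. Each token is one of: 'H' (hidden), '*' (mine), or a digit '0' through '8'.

H H 1 0 0
H H 2 0 0
H H 1 0 0
1 1 1 0 0
0 0 0 0 0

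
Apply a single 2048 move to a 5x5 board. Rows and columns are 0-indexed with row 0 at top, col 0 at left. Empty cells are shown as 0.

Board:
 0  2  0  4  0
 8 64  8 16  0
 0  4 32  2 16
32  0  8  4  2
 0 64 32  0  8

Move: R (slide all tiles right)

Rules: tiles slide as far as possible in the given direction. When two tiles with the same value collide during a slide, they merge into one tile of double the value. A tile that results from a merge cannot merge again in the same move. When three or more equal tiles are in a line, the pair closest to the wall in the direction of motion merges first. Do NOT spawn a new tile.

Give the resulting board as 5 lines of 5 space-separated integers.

Slide right:
row 0: [0, 2, 0, 4, 0] -> [0, 0, 0, 2, 4]
row 1: [8, 64, 8, 16, 0] -> [0, 8, 64, 8, 16]
row 2: [0, 4, 32, 2, 16] -> [0, 4, 32, 2, 16]
row 3: [32, 0, 8, 4, 2] -> [0, 32, 8, 4, 2]
row 4: [0, 64, 32, 0, 8] -> [0, 0, 64, 32, 8]

Answer:  0  0  0  2  4
 0  8 64  8 16
 0  4 32  2 16
 0 32  8  4  2
 0  0 64 32  8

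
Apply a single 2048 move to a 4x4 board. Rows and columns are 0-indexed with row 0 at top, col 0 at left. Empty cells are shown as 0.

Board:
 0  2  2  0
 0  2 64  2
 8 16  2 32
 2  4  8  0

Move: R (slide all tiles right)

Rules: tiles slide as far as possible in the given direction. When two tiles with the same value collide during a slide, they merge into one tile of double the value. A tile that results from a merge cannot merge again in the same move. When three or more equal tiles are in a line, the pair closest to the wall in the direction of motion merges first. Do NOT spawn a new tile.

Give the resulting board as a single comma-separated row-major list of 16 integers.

Answer: 0, 0, 0, 4, 0, 2, 64, 2, 8, 16, 2, 32, 0, 2, 4, 8

Derivation:
Slide right:
row 0: [0, 2, 2, 0] -> [0, 0, 0, 4]
row 1: [0, 2, 64, 2] -> [0, 2, 64, 2]
row 2: [8, 16, 2, 32] -> [8, 16, 2, 32]
row 3: [2, 4, 8, 0] -> [0, 2, 4, 8]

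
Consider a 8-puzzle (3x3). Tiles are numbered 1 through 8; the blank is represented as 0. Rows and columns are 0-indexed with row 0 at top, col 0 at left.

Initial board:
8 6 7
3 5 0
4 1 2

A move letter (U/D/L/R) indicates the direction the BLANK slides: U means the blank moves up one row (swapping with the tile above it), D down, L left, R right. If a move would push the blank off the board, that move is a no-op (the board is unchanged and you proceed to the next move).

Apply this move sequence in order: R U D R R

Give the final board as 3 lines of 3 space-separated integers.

Answer: 8 6 7
3 5 0
4 1 2

Derivation:
After move 1 (R):
8 6 7
3 5 0
4 1 2

After move 2 (U):
8 6 0
3 5 7
4 1 2

After move 3 (D):
8 6 7
3 5 0
4 1 2

After move 4 (R):
8 6 7
3 5 0
4 1 2

After move 5 (R):
8 6 7
3 5 0
4 1 2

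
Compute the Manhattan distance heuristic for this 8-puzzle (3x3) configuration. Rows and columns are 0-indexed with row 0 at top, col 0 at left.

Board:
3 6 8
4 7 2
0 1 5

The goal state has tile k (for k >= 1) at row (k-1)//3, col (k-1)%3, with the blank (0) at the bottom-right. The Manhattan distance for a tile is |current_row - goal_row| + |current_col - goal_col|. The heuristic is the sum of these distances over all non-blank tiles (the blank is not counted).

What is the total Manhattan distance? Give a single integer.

Tile 3: (0,0)->(0,2) = 2
Tile 6: (0,1)->(1,2) = 2
Tile 8: (0,2)->(2,1) = 3
Tile 4: (1,0)->(1,0) = 0
Tile 7: (1,1)->(2,0) = 2
Tile 2: (1,2)->(0,1) = 2
Tile 1: (2,1)->(0,0) = 3
Tile 5: (2,2)->(1,1) = 2
Sum: 2 + 2 + 3 + 0 + 2 + 2 + 3 + 2 = 16

Answer: 16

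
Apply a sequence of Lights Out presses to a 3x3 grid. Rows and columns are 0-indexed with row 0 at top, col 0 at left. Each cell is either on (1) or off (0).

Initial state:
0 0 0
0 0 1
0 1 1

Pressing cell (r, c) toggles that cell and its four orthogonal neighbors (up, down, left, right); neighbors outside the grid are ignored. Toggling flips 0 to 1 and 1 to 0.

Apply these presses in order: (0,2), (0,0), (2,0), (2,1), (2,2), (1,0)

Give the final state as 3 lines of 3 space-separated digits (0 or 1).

Answer: 0 0 1
1 0 1
1 0 1

Derivation:
After press 1 at (0,2):
0 1 1
0 0 0
0 1 1

After press 2 at (0,0):
1 0 1
1 0 0
0 1 1

After press 3 at (2,0):
1 0 1
0 0 0
1 0 1

After press 4 at (2,1):
1 0 1
0 1 0
0 1 0

After press 5 at (2,2):
1 0 1
0 1 1
0 0 1

After press 6 at (1,0):
0 0 1
1 0 1
1 0 1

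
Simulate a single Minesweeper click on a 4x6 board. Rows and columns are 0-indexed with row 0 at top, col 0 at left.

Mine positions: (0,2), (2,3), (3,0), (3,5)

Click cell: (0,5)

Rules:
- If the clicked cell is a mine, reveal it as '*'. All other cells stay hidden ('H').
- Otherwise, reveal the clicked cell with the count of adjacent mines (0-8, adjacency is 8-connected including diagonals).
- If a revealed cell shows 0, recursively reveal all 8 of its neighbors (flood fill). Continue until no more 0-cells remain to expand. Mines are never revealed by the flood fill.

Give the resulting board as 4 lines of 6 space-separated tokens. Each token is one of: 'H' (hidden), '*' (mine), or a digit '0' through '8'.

H H H 1 0 0
H H H 2 1 0
H H H H 2 1
H H H H H H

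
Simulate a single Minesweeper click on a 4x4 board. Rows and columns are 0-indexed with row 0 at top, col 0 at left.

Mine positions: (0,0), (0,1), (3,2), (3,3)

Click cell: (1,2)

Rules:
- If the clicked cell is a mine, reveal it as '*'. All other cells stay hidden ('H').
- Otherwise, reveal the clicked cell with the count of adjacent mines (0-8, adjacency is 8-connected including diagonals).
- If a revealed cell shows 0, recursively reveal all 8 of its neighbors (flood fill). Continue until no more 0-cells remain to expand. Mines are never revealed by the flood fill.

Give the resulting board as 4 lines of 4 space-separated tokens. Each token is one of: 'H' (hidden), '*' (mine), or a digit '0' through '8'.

H H H H
H H 1 H
H H H H
H H H H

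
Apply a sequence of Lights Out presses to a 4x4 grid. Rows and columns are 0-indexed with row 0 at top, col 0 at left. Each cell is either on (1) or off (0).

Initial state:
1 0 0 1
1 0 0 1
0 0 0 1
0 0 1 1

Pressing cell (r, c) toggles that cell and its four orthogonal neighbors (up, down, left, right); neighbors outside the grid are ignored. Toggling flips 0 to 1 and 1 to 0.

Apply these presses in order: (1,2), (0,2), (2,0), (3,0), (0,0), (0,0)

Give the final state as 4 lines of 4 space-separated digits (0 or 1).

Answer: 1 1 0 0
0 1 0 0
0 1 1 1
0 1 1 1

Derivation:
After press 1 at (1,2):
1 0 1 1
1 1 1 0
0 0 1 1
0 0 1 1

After press 2 at (0,2):
1 1 0 0
1 1 0 0
0 0 1 1
0 0 1 1

After press 3 at (2,0):
1 1 0 0
0 1 0 0
1 1 1 1
1 0 1 1

After press 4 at (3,0):
1 1 0 0
0 1 0 0
0 1 1 1
0 1 1 1

After press 5 at (0,0):
0 0 0 0
1 1 0 0
0 1 1 1
0 1 1 1

After press 6 at (0,0):
1 1 0 0
0 1 0 0
0 1 1 1
0 1 1 1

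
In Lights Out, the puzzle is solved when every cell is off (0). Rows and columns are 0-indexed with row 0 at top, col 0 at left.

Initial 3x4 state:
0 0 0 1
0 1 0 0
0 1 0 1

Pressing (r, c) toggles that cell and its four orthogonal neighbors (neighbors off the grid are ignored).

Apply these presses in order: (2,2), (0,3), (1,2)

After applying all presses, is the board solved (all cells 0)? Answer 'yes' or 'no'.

After press 1 at (2,2):
0 0 0 1
0 1 1 0
0 0 1 0

After press 2 at (0,3):
0 0 1 0
0 1 1 1
0 0 1 0

After press 3 at (1,2):
0 0 0 0
0 0 0 0
0 0 0 0

Lights still on: 0

Answer: yes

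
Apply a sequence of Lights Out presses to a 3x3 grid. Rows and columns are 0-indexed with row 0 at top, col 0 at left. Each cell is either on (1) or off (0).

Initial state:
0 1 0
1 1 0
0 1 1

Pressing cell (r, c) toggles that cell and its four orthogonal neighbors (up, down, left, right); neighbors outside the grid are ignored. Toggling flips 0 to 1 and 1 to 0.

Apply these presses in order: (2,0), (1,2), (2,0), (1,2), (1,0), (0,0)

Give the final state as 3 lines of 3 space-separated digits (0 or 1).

After press 1 at (2,0):
0 1 0
0 1 0
1 0 1

After press 2 at (1,2):
0 1 1
0 0 1
1 0 0

After press 3 at (2,0):
0 1 1
1 0 1
0 1 0

After press 4 at (1,2):
0 1 0
1 1 0
0 1 1

After press 5 at (1,0):
1 1 0
0 0 0
1 1 1

After press 6 at (0,0):
0 0 0
1 0 0
1 1 1

Answer: 0 0 0
1 0 0
1 1 1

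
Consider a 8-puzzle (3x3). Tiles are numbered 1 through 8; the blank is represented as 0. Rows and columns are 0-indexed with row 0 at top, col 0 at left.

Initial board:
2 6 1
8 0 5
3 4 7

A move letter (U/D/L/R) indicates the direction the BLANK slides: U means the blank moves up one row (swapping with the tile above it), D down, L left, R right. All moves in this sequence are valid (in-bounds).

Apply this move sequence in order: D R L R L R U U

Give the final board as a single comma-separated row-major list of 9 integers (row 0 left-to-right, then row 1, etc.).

After move 1 (D):
2 6 1
8 4 5
3 0 7

After move 2 (R):
2 6 1
8 4 5
3 7 0

After move 3 (L):
2 6 1
8 4 5
3 0 7

After move 4 (R):
2 6 1
8 4 5
3 7 0

After move 5 (L):
2 6 1
8 4 5
3 0 7

After move 6 (R):
2 6 1
8 4 5
3 7 0

After move 7 (U):
2 6 1
8 4 0
3 7 5

After move 8 (U):
2 6 0
8 4 1
3 7 5

Answer: 2, 6, 0, 8, 4, 1, 3, 7, 5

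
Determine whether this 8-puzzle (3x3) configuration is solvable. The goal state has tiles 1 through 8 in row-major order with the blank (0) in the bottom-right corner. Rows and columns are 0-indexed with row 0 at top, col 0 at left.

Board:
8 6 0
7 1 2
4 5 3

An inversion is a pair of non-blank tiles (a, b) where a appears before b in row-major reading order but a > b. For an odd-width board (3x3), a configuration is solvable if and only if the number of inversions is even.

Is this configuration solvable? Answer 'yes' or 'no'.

Answer: no

Derivation:
Inversions (pairs i<j in row-major order where tile[i] > tile[j] > 0): 19
19 is odd, so the puzzle is not solvable.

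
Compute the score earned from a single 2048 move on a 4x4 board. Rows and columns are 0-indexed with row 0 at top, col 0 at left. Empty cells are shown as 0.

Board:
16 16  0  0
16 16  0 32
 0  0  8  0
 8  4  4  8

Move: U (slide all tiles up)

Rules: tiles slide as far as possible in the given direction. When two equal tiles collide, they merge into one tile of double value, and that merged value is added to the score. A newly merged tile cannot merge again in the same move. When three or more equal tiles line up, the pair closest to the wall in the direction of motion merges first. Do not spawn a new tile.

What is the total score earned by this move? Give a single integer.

Answer: 64

Derivation:
Slide up:
col 0: [16, 16, 0, 8] -> [32, 8, 0, 0]  score +32 (running 32)
col 1: [16, 16, 0, 4] -> [32, 4, 0, 0]  score +32 (running 64)
col 2: [0, 0, 8, 4] -> [8, 4, 0, 0]  score +0 (running 64)
col 3: [0, 32, 0, 8] -> [32, 8, 0, 0]  score +0 (running 64)
Board after move:
32 32  8 32
 8  4  4  8
 0  0  0  0
 0  0  0  0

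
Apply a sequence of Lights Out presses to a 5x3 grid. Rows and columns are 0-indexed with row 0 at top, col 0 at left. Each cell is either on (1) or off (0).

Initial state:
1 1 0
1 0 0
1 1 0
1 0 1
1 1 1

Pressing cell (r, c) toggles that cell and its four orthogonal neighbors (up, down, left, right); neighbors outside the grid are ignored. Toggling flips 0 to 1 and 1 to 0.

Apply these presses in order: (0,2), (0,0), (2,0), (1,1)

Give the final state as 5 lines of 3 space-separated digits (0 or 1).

After press 1 at (0,2):
1 0 1
1 0 1
1 1 0
1 0 1
1 1 1

After press 2 at (0,0):
0 1 1
0 0 1
1 1 0
1 0 1
1 1 1

After press 3 at (2,0):
0 1 1
1 0 1
0 0 0
0 0 1
1 1 1

After press 4 at (1,1):
0 0 1
0 1 0
0 1 0
0 0 1
1 1 1

Answer: 0 0 1
0 1 0
0 1 0
0 0 1
1 1 1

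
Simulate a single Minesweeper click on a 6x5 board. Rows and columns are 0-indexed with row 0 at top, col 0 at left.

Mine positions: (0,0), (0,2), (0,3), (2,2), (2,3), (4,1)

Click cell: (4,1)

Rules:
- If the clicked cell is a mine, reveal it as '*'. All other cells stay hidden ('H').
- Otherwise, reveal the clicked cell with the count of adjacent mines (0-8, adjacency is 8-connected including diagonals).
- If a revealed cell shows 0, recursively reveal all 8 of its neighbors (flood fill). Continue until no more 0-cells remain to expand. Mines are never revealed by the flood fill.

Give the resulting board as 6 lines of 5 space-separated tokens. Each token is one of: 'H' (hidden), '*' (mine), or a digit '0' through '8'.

H H H H H
H H H H H
H H H H H
H H H H H
H * H H H
H H H H H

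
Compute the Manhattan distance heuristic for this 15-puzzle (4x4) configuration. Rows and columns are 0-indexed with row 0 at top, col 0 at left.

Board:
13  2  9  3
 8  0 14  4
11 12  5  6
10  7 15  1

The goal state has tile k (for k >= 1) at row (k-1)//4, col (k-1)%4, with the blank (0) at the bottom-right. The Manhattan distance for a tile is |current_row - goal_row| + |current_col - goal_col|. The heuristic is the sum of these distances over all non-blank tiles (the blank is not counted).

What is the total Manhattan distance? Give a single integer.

Tile 13: at (0,0), goal (3,0), distance |0-3|+|0-0| = 3
Tile 2: at (0,1), goal (0,1), distance |0-0|+|1-1| = 0
Tile 9: at (0,2), goal (2,0), distance |0-2|+|2-0| = 4
Tile 3: at (0,3), goal (0,2), distance |0-0|+|3-2| = 1
Tile 8: at (1,0), goal (1,3), distance |1-1|+|0-3| = 3
Tile 14: at (1,2), goal (3,1), distance |1-3|+|2-1| = 3
Tile 4: at (1,3), goal (0,3), distance |1-0|+|3-3| = 1
Tile 11: at (2,0), goal (2,2), distance |2-2|+|0-2| = 2
Tile 12: at (2,1), goal (2,3), distance |2-2|+|1-3| = 2
Tile 5: at (2,2), goal (1,0), distance |2-1|+|2-0| = 3
Tile 6: at (2,3), goal (1,1), distance |2-1|+|3-1| = 3
Tile 10: at (3,0), goal (2,1), distance |3-2|+|0-1| = 2
Tile 7: at (3,1), goal (1,2), distance |3-1|+|1-2| = 3
Tile 15: at (3,2), goal (3,2), distance |3-3|+|2-2| = 0
Tile 1: at (3,3), goal (0,0), distance |3-0|+|3-0| = 6
Sum: 3 + 0 + 4 + 1 + 3 + 3 + 1 + 2 + 2 + 3 + 3 + 2 + 3 + 0 + 6 = 36

Answer: 36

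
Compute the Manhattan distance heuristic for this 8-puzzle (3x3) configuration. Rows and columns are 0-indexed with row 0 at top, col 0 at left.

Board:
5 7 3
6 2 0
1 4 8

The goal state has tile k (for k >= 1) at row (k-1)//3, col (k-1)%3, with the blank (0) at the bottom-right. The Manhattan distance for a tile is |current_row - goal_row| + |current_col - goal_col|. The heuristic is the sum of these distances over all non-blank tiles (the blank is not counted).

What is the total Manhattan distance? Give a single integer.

Answer: 13

Derivation:
Tile 5: (0,0)->(1,1) = 2
Tile 7: (0,1)->(2,0) = 3
Tile 3: (0,2)->(0,2) = 0
Tile 6: (1,0)->(1,2) = 2
Tile 2: (1,1)->(0,1) = 1
Tile 1: (2,0)->(0,0) = 2
Tile 4: (2,1)->(1,0) = 2
Tile 8: (2,2)->(2,1) = 1
Sum: 2 + 3 + 0 + 2 + 1 + 2 + 2 + 1 = 13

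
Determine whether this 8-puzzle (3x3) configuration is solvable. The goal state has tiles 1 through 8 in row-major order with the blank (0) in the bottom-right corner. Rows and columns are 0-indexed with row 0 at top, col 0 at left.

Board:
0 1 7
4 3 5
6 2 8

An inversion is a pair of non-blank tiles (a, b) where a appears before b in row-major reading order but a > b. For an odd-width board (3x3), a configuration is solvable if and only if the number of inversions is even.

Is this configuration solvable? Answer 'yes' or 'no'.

Inversions (pairs i<j in row-major order where tile[i] > tile[j] > 0): 10
10 is even, so the puzzle is solvable.

Answer: yes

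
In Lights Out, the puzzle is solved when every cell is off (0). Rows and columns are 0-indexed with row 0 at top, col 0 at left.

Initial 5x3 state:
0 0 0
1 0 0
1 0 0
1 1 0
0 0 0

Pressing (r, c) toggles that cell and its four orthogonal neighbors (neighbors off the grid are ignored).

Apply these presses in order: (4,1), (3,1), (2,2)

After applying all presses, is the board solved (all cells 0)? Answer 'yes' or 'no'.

After press 1 at (4,1):
0 0 0
1 0 0
1 0 0
1 0 0
1 1 1

After press 2 at (3,1):
0 0 0
1 0 0
1 1 0
0 1 1
1 0 1

After press 3 at (2,2):
0 0 0
1 0 1
1 0 1
0 1 0
1 0 1

Lights still on: 7

Answer: no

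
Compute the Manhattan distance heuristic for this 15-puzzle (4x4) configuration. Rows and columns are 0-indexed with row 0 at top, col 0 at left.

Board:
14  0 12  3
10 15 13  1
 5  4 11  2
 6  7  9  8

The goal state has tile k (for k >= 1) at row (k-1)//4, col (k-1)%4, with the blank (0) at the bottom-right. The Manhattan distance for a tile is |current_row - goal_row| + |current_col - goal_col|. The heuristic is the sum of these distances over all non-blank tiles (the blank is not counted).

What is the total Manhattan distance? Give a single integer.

Answer: 41

Derivation:
Tile 14: at (0,0), goal (3,1), distance |0-3|+|0-1| = 4
Tile 12: at (0,2), goal (2,3), distance |0-2|+|2-3| = 3
Tile 3: at (0,3), goal (0,2), distance |0-0|+|3-2| = 1
Tile 10: at (1,0), goal (2,1), distance |1-2|+|0-1| = 2
Tile 15: at (1,1), goal (3,2), distance |1-3|+|1-2| = 3
Tile 13: at (1,2), goal (3,0), distance |1-3|+|2-0| = 4
Tile 1: at (1,3), goal (0,0), distance |1-0|+|3-0| = 4
Tile 5: at (2,0), goal (1,0), distance |2-1|+|0-0| = 1
Tile 4: at (2,1), goal (0,3), distance |2-0|+|1-3| = 4
Tile 11: at (2,2), goal (2,2), distance |2-2|+|2-2| = 0
Tile 2: at (2,3), goal (0,1), distance |2-0|+|3-1| = 4
Tile 6: at (3,0), goal (1,1), distance |3-1|+|0-1| = 3
Tile 7: at (3,1), goal (1,2), distance |3-1|+|1-2| = 3
Tile 9: at (3,2), goal (2,0), distance |3-2|+|2-0| = 3
Tile 8: at (3,3), goal (1,3), distance |3-1|+|3-3| = 2
Sum: 4 + 3 + 1 + 2 + 3 + 4 + 4 + 1 + 4 + 0 + 4 + 3 + 3 + 3 + 2 = 41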